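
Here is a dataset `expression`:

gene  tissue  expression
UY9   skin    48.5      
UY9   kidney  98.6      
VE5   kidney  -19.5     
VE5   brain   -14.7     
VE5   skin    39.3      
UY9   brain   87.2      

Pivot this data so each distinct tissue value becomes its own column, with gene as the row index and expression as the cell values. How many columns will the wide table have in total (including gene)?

1 column for gene plus 3 distinct tissue values → 4 columns.

4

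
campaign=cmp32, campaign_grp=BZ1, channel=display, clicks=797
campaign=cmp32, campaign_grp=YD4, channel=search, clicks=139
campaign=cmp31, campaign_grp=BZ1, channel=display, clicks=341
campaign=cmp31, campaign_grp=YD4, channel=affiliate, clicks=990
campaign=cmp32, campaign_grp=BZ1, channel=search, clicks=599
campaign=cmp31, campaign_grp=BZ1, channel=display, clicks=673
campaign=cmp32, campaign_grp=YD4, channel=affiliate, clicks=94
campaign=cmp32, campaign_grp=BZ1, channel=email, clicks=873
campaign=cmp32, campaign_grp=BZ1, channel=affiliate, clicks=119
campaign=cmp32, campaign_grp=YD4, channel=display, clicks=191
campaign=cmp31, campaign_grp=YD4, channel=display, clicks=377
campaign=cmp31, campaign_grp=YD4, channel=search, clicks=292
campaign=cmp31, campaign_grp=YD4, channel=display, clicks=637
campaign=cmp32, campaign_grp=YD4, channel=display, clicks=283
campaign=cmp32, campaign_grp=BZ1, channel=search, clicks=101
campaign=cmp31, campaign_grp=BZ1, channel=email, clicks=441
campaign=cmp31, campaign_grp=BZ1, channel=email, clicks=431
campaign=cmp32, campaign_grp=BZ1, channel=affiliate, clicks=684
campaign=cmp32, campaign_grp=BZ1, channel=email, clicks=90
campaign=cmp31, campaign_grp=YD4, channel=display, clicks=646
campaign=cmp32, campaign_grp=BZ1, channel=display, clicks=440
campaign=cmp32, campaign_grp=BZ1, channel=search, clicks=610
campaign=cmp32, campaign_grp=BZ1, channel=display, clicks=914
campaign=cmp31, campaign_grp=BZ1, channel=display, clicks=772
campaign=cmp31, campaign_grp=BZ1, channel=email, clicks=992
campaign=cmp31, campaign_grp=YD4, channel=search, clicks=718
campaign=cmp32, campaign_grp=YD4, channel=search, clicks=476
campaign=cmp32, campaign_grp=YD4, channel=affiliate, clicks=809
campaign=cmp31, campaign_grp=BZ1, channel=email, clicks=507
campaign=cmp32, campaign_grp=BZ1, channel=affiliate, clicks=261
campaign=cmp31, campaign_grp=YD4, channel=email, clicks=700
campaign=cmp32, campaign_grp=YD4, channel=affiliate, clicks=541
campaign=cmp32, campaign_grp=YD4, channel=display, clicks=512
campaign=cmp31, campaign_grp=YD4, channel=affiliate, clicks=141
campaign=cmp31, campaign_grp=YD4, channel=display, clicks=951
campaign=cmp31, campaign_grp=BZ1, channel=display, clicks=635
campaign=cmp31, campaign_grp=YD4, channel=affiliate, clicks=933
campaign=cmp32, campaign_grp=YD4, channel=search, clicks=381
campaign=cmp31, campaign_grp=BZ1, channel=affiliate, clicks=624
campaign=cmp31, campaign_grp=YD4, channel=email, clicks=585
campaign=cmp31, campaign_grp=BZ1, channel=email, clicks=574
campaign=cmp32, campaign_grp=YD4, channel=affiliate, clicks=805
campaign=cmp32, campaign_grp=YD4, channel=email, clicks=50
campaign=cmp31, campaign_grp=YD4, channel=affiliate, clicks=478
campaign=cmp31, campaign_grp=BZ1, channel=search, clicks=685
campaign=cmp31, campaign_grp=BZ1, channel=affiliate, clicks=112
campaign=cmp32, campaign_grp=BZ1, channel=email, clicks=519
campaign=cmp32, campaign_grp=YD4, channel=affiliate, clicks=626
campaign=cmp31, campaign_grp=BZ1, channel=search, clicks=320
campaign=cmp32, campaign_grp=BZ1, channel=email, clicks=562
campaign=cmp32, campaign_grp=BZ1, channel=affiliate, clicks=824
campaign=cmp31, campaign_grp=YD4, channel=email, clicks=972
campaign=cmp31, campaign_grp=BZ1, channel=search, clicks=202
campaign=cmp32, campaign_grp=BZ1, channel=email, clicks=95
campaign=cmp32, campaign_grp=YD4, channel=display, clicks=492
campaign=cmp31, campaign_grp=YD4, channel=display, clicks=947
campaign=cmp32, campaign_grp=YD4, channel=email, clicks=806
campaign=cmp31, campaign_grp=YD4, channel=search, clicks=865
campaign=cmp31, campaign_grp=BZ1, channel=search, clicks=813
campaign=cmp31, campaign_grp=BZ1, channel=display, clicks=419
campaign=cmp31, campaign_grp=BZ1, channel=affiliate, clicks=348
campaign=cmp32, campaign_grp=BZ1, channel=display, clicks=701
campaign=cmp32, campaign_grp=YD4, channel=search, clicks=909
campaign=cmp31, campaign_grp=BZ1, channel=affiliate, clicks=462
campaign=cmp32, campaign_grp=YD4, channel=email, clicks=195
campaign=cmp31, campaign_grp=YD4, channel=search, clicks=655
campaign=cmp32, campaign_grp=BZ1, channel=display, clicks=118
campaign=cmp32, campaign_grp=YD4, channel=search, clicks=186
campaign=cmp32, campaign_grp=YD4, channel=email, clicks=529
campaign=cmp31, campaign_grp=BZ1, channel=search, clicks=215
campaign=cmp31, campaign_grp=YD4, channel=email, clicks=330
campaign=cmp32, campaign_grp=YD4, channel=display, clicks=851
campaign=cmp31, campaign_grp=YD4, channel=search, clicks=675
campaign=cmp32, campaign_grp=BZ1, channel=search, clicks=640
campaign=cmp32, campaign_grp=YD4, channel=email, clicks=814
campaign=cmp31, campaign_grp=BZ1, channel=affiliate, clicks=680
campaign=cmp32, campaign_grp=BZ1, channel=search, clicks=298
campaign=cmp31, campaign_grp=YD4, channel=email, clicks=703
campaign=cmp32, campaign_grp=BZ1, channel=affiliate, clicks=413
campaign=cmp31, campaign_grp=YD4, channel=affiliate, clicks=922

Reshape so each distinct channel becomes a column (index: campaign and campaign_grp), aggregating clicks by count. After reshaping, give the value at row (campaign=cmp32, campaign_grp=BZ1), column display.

Rows with campaign=cmp32, campaign_grp=BZ1 and channel=display: clicks values are 797, 440, 914, 701, 118.
5 rows match — count = 5.

5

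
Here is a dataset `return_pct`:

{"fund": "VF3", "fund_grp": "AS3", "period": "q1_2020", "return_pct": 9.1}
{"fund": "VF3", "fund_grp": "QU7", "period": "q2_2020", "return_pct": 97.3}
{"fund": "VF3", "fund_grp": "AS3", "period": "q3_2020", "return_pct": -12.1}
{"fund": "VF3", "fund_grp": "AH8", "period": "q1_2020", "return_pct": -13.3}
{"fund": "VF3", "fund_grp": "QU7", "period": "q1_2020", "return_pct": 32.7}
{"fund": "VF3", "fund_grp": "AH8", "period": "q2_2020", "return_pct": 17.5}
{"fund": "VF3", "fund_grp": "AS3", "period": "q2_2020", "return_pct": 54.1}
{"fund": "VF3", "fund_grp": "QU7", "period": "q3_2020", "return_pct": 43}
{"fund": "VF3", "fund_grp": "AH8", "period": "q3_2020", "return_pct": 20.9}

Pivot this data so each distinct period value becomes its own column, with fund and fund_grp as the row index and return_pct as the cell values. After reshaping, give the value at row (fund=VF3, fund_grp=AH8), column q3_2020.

20.9

Wide layout: rows indexed by fund and fund_grp, columns are the 3 distinct period values (q1_2020, q2_2020, q3_2020).
Cell (fund=VF3, fund_grp=AH8, period=q3_2020) draws from the long row where fund=VF3, fund_grp=AH8 and period=q3_2020, which has return_pct=20.9.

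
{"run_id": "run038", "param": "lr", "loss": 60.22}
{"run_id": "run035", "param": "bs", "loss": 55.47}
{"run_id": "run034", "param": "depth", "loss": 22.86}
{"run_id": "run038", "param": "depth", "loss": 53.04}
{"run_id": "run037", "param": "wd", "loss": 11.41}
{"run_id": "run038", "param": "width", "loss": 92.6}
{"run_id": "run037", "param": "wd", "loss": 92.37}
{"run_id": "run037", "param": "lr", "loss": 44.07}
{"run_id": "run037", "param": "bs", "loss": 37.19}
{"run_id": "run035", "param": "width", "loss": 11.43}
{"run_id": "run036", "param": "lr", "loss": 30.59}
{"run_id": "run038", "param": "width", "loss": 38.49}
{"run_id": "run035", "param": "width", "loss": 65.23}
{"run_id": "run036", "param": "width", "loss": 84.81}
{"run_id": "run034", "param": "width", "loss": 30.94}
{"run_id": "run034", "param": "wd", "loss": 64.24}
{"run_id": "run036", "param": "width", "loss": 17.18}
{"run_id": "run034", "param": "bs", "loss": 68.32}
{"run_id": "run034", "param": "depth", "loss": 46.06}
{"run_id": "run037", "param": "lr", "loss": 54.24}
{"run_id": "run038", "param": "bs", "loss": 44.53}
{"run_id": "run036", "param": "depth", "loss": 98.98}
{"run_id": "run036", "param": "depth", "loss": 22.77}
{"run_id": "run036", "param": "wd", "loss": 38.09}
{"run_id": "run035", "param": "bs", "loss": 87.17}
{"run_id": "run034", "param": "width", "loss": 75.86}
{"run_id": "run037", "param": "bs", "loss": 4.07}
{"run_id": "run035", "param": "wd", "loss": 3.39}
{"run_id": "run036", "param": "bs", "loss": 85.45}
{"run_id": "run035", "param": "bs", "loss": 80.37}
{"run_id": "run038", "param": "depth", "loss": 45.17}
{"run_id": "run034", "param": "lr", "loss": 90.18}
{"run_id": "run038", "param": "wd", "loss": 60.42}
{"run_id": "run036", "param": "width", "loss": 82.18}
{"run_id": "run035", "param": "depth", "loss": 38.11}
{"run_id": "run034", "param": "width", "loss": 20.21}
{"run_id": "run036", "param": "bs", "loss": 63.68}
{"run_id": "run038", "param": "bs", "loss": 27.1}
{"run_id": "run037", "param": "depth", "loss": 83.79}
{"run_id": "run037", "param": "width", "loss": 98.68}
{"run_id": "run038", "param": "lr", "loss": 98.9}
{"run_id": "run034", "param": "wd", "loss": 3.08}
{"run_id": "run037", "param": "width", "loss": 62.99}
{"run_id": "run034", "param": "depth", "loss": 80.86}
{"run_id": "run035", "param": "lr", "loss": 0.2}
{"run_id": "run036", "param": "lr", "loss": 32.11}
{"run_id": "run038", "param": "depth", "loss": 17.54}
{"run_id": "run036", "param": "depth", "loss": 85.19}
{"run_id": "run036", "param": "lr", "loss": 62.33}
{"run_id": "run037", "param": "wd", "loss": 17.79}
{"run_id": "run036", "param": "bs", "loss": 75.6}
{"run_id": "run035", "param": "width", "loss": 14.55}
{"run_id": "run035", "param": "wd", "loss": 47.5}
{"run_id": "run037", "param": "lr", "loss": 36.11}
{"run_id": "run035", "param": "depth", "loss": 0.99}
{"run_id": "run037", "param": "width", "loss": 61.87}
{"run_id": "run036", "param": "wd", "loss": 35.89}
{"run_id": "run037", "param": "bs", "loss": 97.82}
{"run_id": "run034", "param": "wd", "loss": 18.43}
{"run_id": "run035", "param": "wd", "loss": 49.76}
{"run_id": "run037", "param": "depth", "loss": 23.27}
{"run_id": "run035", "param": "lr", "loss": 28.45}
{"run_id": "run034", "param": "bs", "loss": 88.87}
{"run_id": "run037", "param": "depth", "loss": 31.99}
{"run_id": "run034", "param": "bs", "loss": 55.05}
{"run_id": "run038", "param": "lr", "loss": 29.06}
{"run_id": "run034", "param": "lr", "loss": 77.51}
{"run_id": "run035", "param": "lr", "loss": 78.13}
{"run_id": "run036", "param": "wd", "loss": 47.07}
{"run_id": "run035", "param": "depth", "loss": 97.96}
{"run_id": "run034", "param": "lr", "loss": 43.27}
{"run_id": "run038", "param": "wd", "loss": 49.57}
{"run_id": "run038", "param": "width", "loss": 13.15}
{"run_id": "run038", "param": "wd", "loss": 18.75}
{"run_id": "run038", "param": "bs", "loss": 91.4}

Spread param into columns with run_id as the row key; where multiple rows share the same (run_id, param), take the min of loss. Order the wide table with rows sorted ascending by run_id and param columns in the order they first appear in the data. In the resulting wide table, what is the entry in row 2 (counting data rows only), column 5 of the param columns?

With rows sorted ascending by run_id, row 2 is run_id=run035. param columns in first-appearance order: lr, bs, depth, wd, width; column 5 is width.
Long rows with run_id=run035, param=width: min(11.43, 65.23, 14.55) = 11.43.

11.43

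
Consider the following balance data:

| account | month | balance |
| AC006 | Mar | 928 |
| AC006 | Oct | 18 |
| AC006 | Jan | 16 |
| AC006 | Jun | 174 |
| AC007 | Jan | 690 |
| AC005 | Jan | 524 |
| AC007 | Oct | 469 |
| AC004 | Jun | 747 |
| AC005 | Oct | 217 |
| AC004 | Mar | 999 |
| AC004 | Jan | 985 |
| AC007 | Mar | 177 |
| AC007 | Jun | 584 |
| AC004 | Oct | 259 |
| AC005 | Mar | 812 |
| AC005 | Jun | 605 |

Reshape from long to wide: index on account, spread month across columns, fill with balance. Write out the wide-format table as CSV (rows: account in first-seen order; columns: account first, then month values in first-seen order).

Columns: account plus the 4 distinct month values (Mar, Oct, Jan, Jun).
For example, row AC006 column Mar takes balance=928 from the long row (AC006, Mar).

account,Mar,Oct,Jan,Jun
AC006,928,18,16,174
AC007,177,469,690,584
AC005,812,217,524,605
AC004,999,259,985,747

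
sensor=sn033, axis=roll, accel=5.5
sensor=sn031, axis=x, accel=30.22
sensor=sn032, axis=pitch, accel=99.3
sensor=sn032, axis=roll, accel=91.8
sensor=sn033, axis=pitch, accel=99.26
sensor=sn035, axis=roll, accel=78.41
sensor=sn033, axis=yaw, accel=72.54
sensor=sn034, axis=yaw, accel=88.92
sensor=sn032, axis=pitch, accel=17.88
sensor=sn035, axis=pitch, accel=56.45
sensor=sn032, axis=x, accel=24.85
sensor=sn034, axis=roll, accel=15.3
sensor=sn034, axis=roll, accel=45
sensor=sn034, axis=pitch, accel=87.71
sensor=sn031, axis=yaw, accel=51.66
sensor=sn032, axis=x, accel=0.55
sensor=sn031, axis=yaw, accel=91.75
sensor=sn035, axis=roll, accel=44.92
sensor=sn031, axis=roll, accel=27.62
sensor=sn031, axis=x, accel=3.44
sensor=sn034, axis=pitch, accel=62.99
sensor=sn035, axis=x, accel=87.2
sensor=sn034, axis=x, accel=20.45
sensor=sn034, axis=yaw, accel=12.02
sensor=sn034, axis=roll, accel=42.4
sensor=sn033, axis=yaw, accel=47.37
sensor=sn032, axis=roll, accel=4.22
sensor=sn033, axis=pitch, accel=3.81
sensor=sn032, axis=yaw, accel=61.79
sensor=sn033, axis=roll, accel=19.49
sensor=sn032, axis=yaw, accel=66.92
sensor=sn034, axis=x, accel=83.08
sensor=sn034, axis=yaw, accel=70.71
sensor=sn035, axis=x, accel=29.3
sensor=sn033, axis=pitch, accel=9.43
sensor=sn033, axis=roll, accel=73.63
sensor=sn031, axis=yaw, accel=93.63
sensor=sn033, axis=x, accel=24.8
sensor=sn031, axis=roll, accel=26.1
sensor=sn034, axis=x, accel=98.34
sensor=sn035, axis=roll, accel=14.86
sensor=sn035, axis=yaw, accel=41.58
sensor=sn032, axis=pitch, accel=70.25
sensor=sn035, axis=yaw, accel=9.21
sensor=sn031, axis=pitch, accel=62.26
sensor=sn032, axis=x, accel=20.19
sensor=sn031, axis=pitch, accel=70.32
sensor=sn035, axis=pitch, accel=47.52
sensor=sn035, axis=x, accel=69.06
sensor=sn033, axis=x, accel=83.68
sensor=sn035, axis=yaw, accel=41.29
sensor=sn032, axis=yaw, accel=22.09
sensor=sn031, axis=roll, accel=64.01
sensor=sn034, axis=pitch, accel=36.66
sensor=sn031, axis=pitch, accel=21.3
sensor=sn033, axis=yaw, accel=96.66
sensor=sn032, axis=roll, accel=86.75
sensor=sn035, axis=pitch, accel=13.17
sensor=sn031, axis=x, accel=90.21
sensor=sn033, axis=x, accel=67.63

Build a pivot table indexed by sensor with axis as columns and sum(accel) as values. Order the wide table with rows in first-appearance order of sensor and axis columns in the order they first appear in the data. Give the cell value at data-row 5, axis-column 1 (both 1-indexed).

With rows in first-appearance order of sensor, row 5 is sensor=sn034. axis columns in first-appearance order: roll, x, pitch, yaw; column 1 is roll.
Long rows with sensor=sn034, axis=roll: 15.3 + 45 + 42.4 = 102.7.

102.7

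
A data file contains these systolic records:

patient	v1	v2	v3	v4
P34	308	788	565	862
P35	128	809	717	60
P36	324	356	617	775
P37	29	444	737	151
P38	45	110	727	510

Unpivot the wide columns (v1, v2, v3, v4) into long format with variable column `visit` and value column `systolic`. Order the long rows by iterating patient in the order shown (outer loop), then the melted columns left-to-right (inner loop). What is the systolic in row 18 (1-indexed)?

110

20 rows total (5 × 4). Row 18: index ⌊(18-1)/4⌋ = 4 into patient → P38; (18-1) mod 4 = 1 into the melted columns → v2.
So row 18 is (P38, v2, 110); systolic = 110.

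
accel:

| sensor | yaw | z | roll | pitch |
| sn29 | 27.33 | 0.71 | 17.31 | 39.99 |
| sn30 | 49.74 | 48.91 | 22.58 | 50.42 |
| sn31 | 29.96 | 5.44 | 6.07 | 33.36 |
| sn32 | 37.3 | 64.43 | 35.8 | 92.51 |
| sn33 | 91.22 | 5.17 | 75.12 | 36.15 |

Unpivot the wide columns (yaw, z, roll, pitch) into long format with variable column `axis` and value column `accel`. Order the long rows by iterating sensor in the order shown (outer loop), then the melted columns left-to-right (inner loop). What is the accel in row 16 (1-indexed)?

92.51

20 rows total (5 × 4). Row 16: index ⌊(16-1)/4⌋ = 3 into sensor → sn32; (16-1) mod 4 = 3 into the melted columns → pitch.
So row 16 is (sn32, pitch, 92.51); accel = 92.51.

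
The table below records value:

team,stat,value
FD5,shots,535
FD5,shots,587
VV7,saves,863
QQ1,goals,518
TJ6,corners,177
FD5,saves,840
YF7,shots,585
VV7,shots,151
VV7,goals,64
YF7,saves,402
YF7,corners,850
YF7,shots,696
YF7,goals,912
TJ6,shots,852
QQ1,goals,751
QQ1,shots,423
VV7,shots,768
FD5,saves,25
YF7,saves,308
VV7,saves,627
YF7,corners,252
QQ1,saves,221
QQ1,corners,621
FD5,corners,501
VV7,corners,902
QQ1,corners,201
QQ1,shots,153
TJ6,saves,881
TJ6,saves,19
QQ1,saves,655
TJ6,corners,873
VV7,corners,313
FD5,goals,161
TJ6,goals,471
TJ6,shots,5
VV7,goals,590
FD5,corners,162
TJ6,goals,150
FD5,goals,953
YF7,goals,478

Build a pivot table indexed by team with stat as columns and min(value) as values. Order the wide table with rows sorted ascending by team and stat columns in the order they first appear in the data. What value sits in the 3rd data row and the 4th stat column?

177

With rows sorted ascending by team, row 3 is team=TJ6. stat columns in first-appearance order: shots, saves, goals, corners; column 4 is corners.
Long rows with team=TJ6, stat=corners: min(177, 873) = 177.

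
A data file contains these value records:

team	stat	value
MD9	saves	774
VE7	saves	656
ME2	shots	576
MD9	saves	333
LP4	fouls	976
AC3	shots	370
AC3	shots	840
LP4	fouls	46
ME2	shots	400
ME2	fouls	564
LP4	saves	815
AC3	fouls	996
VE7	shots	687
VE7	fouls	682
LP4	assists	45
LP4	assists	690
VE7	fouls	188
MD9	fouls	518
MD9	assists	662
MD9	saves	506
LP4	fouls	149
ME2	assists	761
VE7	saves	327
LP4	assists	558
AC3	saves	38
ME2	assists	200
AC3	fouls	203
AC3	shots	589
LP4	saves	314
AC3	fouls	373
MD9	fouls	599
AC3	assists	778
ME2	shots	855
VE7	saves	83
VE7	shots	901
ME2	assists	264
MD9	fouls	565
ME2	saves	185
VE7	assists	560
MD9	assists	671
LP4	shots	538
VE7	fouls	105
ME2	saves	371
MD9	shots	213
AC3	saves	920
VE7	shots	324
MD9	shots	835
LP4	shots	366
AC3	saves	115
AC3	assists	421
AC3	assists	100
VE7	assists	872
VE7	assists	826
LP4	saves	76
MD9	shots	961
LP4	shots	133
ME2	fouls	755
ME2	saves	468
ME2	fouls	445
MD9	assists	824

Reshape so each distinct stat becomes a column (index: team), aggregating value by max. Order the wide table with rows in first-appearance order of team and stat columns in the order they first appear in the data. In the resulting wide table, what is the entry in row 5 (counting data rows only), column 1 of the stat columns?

920

With rows in first-appearance order of team, row 5 is team=AC3. stat columns in first-appearance order: saves, shots, fouls, assists; column 1 is saves.
Long rows with team=AC3, stat=saves: max(38, 920, 115) = 920.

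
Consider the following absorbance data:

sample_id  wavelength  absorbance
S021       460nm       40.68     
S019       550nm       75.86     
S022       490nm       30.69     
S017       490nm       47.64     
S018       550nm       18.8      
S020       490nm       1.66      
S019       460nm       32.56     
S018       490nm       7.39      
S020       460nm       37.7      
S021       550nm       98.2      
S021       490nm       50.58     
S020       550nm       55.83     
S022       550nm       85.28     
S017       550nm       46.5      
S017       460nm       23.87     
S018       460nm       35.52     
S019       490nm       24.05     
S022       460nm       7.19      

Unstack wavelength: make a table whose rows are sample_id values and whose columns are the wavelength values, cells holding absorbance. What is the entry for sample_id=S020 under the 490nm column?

Wide layout: rows indexed by sample_id, columns are the 3 distinct wavelength values (460nm, 550nm, 490nm).
Cell (sample_id=S020, wavelength=490nm) draws from the long row where sample_id=S020 and wavelength=490nm, which has absorbance=1.66.

1.66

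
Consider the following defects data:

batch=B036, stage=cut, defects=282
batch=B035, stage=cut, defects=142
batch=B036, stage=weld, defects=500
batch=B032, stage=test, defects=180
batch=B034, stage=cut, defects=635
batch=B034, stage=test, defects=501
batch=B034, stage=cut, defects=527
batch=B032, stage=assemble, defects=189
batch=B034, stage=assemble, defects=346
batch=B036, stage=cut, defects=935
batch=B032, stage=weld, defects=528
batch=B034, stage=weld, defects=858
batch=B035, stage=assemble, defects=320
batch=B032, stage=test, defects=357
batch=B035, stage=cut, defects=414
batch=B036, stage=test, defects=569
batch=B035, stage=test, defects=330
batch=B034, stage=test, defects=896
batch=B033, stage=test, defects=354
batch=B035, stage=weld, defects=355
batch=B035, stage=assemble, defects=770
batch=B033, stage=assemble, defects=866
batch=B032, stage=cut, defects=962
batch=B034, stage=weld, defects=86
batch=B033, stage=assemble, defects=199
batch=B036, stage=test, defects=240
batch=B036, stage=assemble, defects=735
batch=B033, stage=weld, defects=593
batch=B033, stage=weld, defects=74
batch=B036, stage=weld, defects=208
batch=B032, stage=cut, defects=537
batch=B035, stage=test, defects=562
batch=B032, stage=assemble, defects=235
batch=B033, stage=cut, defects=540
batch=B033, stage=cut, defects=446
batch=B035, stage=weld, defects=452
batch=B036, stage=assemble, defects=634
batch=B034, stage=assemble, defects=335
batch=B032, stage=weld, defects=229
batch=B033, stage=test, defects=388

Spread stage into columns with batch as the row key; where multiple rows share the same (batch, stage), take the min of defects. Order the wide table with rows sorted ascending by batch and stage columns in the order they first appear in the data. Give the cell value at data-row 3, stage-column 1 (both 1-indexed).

With rows sorted ascending by batch, row 3 is batch=B034. stage columns in first-appearance order: cut, weld, test, assemble; column 1 is cut.
Long rows with batch=B034, stage=cut: min(635, 527) = 527.

527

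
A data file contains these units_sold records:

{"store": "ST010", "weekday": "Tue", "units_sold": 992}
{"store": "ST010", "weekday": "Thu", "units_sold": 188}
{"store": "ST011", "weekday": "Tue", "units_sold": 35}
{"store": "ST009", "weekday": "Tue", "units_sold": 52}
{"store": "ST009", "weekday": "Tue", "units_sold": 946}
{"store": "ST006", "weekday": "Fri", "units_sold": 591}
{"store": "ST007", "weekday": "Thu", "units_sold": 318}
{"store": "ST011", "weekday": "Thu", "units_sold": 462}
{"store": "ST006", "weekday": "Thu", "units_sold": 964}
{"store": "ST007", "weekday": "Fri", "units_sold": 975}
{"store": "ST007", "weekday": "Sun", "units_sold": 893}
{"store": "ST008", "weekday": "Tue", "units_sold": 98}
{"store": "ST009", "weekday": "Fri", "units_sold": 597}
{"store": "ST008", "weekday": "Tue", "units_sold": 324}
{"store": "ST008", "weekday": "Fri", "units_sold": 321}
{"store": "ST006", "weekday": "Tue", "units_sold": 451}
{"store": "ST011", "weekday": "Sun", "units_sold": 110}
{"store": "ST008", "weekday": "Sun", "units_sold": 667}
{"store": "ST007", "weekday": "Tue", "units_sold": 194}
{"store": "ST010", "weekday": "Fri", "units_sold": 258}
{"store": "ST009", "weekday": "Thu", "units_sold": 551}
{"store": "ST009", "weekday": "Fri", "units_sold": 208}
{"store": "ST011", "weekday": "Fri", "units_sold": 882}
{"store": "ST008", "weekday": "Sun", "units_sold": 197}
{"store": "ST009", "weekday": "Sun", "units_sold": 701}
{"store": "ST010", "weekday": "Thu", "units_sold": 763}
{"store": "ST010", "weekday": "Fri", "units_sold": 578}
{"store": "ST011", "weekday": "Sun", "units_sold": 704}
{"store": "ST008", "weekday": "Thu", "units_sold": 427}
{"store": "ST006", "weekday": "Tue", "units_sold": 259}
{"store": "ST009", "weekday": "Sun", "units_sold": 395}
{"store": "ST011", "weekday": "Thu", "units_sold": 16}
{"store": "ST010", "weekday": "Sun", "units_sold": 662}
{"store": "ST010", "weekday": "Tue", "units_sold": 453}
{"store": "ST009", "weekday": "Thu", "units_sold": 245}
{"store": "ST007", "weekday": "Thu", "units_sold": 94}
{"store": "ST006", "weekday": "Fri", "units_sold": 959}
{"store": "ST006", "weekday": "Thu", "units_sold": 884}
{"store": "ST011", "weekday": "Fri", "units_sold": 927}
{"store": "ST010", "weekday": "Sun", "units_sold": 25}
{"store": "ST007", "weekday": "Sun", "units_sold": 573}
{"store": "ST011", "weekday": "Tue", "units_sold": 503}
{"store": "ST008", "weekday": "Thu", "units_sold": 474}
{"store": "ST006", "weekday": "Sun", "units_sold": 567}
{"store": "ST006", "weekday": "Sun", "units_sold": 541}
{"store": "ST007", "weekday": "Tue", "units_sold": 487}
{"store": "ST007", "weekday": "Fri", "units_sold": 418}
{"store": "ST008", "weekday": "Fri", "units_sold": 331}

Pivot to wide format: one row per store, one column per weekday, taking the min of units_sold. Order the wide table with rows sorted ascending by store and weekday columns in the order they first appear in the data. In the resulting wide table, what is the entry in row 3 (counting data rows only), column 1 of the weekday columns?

With rows sorted ascending by store, row 3 is store=ST008. weekday columns in first-appearance order: Tue, Thu, Fri, Sun; column 1 is Tue.
Long rows with store=ST008, weekday=Tue: min(98, 324) = 98.

98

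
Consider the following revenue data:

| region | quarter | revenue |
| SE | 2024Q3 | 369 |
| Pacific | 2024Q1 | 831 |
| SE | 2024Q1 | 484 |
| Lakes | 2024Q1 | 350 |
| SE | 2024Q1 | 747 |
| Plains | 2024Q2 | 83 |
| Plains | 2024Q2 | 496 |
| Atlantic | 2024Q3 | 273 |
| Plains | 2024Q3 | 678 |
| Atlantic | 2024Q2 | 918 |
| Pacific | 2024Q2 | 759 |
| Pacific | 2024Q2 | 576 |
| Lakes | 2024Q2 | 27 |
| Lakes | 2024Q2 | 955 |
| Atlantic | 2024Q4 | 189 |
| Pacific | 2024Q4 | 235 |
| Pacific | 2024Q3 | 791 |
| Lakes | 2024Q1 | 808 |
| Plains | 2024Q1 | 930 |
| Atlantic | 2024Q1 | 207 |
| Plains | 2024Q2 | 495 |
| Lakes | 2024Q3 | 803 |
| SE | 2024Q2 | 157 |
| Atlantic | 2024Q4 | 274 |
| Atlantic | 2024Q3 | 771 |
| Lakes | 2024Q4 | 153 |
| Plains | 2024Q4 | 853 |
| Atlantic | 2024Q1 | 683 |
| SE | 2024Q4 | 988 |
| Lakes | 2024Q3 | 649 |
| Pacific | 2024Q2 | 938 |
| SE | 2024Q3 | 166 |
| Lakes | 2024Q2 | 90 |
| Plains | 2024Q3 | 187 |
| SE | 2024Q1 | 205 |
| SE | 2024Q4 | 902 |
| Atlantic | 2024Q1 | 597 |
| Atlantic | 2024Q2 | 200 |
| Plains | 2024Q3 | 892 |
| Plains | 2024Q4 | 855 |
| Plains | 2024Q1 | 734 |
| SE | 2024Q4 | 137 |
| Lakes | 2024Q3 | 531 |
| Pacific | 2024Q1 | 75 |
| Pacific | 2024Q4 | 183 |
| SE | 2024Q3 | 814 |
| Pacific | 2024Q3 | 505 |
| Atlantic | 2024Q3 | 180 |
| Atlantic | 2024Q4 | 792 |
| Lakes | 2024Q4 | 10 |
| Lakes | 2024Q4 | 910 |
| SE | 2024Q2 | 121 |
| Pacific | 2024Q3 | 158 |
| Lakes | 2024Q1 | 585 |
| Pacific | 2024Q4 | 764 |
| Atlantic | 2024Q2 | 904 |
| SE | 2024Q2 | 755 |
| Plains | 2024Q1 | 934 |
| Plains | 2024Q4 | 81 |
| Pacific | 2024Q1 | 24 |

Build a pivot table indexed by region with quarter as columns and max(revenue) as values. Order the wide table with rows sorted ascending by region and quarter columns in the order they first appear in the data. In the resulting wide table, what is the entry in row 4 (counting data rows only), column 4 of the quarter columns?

With rows sorted ascending by region, row 4 is region=Plains. quarter columns in first-appearance order: 2024Q3, 2024Q1, 2024Q2, 2024Q4; column 4 is 2024Q4.
Long rows with region=Plains, quarter=2024Q4: max(853, 855, 81) = 855.

855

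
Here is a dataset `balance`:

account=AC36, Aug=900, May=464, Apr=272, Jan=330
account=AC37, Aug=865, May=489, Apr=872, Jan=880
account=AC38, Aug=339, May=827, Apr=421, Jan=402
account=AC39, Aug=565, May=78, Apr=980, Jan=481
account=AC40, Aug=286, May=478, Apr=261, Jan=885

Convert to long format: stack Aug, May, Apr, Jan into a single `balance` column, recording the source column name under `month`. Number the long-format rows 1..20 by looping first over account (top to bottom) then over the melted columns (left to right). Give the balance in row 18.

20 rows total (5 × 4). Row 18: index ⌊(18-1)/4⌋ = 4 into account → AC40; (18-1) mod 4 = 1 into the melted columns → May.
So row 18 is (AC40, May, 478); balance = 478.

478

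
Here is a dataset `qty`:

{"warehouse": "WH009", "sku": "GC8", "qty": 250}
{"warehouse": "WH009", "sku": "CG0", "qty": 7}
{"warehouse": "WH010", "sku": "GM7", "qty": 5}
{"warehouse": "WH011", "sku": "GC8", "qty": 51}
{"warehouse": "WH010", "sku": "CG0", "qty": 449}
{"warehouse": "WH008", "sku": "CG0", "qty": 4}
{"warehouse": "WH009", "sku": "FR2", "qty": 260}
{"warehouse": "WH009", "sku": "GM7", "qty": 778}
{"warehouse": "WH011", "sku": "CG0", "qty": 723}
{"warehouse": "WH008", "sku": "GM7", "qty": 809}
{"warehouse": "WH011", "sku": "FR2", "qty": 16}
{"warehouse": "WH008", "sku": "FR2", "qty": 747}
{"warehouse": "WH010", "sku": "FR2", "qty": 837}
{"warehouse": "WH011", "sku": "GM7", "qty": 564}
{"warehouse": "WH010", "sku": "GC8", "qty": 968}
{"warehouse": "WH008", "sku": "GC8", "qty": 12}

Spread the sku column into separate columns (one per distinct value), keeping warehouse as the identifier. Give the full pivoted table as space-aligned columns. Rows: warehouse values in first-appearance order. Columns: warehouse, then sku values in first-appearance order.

Columns: warehouse plus the 4 distinct sku values (GC8, CG0, GM7, FR2).
For example, row WH009 column GC8 takes qty=250 from the long row (WH009, GC8).

warehouse  GC8  CG0  GM7  FR2
WH009      250  7    778  260
WH010      968  449  5    837
WH011      51   723  564  16 
WH008      12   4    809  747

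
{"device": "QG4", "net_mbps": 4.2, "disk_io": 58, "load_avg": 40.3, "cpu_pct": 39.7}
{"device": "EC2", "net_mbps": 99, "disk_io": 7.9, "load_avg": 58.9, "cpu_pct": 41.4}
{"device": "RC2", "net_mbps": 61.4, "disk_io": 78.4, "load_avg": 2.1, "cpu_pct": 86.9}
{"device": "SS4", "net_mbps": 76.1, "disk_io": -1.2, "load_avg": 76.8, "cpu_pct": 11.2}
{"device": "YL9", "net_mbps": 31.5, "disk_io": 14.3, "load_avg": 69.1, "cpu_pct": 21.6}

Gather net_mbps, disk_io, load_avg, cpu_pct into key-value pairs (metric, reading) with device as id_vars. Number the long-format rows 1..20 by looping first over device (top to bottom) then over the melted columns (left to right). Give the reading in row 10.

20 rows total (5 × 4). Row 10: index ⌊(10-1)/4⌋ = 2 into device → RC2; (10-1) mod 4 = 1 into the melted columns → disk_io.
So row 10 is (RC2, disk_io, 78.4); reading = 78.4.

78.4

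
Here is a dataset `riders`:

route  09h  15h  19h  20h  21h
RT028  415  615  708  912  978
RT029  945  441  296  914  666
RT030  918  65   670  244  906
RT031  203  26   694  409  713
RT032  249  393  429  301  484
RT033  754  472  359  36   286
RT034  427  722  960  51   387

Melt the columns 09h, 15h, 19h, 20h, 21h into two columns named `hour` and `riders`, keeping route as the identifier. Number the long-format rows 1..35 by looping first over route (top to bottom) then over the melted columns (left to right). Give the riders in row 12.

35 rows total (7 × 5). Row 12: index ⌊(12-1)/5⌋ = 2 into route → RT030; (12-1) mod 5 = 1 into the melted columns → 15h.
So row 12 is (RT030, 15h, 65); riders = 65.

65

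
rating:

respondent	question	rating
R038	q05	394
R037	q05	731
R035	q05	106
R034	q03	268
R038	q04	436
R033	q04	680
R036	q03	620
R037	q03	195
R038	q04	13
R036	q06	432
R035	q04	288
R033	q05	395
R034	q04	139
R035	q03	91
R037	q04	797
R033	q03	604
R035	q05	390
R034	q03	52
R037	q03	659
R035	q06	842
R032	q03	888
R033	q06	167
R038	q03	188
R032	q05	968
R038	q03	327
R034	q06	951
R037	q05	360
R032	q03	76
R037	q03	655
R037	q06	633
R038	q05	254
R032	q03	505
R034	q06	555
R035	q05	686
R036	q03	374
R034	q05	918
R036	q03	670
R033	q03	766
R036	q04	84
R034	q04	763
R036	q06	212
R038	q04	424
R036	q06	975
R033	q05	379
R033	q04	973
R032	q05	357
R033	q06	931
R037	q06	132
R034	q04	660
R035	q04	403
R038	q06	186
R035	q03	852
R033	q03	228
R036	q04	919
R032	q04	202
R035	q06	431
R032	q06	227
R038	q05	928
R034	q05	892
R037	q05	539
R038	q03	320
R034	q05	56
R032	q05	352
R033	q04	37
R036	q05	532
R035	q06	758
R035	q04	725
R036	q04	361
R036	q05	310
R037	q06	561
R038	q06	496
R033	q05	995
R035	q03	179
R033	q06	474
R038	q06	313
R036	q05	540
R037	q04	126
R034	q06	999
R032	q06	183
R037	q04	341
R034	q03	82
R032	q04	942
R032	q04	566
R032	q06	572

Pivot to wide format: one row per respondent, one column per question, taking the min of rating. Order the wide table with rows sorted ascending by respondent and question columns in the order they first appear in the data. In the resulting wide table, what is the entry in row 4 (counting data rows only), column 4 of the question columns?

431

With rows sorted ascending by respondent, row 4 is respondent=R035. question columns in first-appearance order: q05, q03, q04, q06; column 4 is q06.
Long rows with respondent=R035, question=q06: min(842, 431, 758) = 431.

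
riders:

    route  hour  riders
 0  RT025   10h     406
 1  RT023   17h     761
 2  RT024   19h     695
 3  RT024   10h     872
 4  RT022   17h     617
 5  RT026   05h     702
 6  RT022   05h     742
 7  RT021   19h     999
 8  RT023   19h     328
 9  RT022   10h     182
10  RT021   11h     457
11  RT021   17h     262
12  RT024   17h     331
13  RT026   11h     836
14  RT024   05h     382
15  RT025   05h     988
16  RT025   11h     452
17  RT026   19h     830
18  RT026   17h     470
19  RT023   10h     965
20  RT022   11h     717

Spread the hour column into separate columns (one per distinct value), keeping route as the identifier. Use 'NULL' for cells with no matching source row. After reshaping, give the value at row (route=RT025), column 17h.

NULL

No long-format row has route=RT025 and hour=17h, so the cell is NULL.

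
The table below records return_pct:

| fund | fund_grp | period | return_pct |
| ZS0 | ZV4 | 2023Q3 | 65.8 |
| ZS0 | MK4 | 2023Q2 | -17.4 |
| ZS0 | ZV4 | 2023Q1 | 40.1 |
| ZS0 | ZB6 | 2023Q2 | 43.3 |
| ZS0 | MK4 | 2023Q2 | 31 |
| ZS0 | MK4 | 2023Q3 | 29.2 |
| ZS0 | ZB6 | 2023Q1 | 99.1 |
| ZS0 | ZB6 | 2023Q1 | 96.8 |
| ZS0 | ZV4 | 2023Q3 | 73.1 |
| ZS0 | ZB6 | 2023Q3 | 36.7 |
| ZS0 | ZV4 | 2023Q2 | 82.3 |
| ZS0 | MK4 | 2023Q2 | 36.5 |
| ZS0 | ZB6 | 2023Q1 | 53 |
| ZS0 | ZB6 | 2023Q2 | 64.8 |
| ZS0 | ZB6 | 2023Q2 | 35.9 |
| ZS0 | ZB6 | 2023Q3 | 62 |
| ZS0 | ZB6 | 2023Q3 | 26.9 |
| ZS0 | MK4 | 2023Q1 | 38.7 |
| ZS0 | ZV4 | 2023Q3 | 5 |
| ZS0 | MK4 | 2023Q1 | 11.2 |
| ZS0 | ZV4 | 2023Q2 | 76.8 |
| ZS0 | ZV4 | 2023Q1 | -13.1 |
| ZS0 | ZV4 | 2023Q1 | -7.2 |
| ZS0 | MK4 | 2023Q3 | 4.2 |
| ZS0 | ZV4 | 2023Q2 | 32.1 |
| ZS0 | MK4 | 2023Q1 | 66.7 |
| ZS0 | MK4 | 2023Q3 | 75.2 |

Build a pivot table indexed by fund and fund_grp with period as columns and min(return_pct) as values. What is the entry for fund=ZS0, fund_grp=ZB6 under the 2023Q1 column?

Rows with fund=ZS0, fund_grp=ZB6 and period=2023Q1: return_pct values are 99.1, 96.8, 53.
min(99.1, 96.8, 53) = 53.

53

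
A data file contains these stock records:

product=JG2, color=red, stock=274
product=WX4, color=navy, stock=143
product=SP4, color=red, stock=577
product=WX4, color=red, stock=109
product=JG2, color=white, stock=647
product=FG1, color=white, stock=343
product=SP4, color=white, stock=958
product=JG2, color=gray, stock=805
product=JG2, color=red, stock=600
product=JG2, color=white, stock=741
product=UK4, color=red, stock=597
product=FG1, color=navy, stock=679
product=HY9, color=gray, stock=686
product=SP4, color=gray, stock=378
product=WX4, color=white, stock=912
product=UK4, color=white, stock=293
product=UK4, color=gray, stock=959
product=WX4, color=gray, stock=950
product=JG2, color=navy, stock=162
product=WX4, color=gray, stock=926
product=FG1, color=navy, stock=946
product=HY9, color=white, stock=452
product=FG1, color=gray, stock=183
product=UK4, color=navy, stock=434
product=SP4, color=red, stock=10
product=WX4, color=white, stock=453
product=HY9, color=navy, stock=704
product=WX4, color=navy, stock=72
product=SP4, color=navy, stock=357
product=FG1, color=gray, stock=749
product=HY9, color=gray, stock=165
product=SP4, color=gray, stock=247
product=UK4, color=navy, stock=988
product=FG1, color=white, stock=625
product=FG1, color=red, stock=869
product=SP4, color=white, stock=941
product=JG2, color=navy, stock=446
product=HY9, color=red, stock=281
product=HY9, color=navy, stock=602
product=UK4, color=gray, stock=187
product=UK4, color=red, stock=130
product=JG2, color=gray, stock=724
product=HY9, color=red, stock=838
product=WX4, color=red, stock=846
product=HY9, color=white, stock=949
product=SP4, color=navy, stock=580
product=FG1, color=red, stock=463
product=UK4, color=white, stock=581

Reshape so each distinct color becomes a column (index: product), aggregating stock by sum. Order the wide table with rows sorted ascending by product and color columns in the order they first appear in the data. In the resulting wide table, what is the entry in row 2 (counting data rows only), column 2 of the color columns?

1306

With rows sorted ascending by product, row 2 is product=HY9. color columns in first-appearance order: red, navy, white, gray; column 2 is navy.
Long rows with product=HY9, color=navy: 704 + 602 = 1306.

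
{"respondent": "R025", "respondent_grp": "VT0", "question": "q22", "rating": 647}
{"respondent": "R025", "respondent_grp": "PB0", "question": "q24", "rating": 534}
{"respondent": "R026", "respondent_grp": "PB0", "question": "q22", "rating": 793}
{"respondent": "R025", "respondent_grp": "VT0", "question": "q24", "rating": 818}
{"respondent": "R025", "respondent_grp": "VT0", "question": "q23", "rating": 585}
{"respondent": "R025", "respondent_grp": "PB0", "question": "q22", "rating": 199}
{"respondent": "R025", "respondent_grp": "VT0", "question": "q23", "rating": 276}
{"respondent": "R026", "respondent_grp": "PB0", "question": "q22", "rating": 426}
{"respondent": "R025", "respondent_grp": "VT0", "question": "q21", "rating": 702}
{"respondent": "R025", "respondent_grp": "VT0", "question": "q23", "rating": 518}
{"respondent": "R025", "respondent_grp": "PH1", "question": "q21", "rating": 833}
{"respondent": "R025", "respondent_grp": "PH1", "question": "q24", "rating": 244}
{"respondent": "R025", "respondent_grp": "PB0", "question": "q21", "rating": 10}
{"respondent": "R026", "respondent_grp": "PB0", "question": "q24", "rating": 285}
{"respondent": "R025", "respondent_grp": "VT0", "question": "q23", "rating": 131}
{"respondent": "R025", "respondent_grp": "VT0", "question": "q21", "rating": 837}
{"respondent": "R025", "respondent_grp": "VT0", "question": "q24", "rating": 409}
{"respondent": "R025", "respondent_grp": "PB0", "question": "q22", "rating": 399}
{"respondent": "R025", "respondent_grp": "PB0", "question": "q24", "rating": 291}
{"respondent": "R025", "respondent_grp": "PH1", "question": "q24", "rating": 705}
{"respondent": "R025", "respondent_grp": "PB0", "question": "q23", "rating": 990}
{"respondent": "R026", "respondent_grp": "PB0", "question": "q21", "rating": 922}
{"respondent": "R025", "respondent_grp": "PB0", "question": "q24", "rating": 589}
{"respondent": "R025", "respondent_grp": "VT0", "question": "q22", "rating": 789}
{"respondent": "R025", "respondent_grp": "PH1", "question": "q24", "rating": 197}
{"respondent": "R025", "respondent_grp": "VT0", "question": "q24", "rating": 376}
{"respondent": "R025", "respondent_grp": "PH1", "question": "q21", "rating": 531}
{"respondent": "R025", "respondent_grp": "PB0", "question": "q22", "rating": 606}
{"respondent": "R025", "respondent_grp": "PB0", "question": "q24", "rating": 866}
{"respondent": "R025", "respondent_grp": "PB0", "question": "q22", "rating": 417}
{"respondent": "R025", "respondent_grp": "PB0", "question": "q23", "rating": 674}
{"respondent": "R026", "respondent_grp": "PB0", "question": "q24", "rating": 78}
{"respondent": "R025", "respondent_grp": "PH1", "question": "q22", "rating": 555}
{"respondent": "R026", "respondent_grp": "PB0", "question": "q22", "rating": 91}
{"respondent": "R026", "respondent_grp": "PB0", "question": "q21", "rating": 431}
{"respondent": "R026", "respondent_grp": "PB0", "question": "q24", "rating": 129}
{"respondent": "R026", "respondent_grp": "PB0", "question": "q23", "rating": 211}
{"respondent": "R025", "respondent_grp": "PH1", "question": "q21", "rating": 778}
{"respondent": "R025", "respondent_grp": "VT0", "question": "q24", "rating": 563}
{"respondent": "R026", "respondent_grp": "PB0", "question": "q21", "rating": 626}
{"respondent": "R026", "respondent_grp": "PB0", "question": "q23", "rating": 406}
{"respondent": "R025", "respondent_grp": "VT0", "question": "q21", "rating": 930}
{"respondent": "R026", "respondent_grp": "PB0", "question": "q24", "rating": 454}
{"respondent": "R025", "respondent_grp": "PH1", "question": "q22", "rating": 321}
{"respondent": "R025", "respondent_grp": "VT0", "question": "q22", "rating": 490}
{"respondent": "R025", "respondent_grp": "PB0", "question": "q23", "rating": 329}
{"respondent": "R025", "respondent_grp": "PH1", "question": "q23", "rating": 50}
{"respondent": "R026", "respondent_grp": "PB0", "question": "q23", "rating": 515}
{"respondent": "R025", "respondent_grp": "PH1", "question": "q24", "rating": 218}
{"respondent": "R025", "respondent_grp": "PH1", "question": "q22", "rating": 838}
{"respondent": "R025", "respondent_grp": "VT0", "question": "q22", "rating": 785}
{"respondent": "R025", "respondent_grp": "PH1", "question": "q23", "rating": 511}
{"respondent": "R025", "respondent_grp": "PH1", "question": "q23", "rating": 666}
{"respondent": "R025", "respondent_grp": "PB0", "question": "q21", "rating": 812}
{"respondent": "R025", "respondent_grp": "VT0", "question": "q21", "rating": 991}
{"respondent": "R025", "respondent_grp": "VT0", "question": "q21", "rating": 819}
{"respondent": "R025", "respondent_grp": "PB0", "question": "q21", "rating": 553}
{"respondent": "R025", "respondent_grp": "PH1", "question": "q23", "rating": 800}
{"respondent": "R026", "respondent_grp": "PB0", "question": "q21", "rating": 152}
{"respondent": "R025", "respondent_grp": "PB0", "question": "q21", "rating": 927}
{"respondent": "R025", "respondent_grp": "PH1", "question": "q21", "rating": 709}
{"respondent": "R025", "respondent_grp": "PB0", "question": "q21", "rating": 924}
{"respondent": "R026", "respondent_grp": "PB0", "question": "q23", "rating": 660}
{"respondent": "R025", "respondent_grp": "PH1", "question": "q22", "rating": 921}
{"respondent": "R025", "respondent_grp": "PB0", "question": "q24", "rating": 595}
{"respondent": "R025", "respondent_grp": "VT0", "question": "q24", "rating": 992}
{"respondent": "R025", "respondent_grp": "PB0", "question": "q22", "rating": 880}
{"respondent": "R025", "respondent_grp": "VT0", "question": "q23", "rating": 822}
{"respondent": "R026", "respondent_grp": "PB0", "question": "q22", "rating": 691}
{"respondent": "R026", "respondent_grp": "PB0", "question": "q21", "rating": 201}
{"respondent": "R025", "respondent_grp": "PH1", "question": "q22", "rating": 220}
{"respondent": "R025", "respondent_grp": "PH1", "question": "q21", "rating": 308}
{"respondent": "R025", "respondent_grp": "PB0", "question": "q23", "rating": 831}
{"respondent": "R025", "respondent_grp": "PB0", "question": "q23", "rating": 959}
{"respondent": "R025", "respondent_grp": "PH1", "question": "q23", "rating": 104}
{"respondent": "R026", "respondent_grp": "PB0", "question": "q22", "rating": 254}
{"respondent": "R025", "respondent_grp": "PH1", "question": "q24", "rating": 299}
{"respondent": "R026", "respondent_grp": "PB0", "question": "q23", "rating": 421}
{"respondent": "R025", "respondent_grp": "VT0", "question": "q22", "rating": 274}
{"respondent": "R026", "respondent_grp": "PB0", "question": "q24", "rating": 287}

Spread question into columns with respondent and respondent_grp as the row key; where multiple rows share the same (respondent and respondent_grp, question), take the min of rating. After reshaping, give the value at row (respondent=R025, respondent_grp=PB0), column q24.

291

Rows with respondent=R025, respondent_grp=PB0 and question=q24: rating values are 534, 291, 589, 866, 595.
min(534, 291, 589, 866, 595) = 291.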